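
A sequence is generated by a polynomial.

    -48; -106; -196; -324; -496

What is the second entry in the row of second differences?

Δ: -58, -90, -128, -172
Δ²: -32, -38, -44
Δ³: -6, -6

-38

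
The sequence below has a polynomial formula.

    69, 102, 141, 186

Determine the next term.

D1: 33, 39, 45
D2: 6, 6
The second differences are constant (6).
45 + 6 = 51;  186 + 51 = 237

237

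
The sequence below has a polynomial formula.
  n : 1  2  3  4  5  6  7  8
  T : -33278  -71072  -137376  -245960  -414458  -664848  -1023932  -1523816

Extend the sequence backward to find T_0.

-13608

First differences: -37794  -66304  -108584  -168498  -250390  -359084  -499884
Second differences: -28510  -42280  -59914  -81892  -108694  -140800
Third differences: -13770  -17634  -21978  -26802  -32106
Fourth differences: -3864  -4344  -4824  -5304
Fifth differences: -480  -480  -480
The fifth differences are constant at -480.
Work back: -3864 + 480 = -3384;  -13770 + 3384 = -10386;  -28510 + 10386 = -18124;  -37794 + 18124 = -19670;  -33278 + 19670 = -13608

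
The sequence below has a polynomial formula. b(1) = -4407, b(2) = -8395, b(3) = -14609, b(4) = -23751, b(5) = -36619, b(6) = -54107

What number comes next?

-77205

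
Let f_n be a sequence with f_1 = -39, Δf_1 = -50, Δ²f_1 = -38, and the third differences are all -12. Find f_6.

-789

Build the table forward from the leading diagonal:
Third differences: -12, -12, -12, -12, -12, -12
Second differences: -38, -50, -62, -74, -86, -98
First differences: -50, -88, -138, -200, -274, -360
f: -39, -89, -177, -315, -515, -789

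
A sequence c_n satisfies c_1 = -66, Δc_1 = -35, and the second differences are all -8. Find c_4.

-195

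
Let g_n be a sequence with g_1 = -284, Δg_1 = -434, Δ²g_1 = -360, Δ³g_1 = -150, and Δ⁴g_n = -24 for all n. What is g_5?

-4804

Build the table forward from the leading diagonal:
D4: -24, -24, -24, -24, -24
D3: -150, -174, -198, -222, -246
D2: -360, -510, -684, -882, -1104
D1: -434, -794, -1304, -1988, -2870
g: -284, -718, -1512, -2816, -4804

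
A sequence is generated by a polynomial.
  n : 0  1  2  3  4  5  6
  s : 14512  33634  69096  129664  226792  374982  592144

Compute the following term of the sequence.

899956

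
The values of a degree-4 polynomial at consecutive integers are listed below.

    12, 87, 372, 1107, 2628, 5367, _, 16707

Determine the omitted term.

Using the first 6 terms:
Δ: 75  285  735  1521  2739
Δ²: 210  450  786  1218
Δ³: 240  336  432
Δ⁴: 96  96
Constant fourth difference = 96.
Extend forward: 432 + 96 = 528;  1218 + 528 = 1746;  2739 + 1746 = 4485;  5367 + 4485 = 9852

9852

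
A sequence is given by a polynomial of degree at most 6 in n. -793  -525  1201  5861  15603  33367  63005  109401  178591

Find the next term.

277883

D1: 268, 1726, 4660, 9742, 17764, 29638, 46396, 69190
D2: 1458, 2934, 5082, 8022, 11874, 16758, 22794
D3: 1476, 2148, 2940, 3852, 4884, 6036
D4: 672, 792, 912, 1032, 1152
D5: 120, 120, 120, 120
Constant fifth difference = 120, so extend:
1152 + 120 = 1272;  6036 + 1272 = 7308;  22794 + 7308 = 30102;  69190 + 30102 = 99292;  178591 + 99292 = 277883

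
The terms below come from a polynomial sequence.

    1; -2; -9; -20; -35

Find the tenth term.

-170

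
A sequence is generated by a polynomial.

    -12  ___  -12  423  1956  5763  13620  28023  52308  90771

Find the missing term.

-45

Using the last 8 terms:
D1: 435  1533  3807  7857  14403  24285  38463
D2: 1098  2274  4050  6546  9882  14178
D3: 1176  1776  2496  3336  4296
D4: 600  720  840  960
D5: 120  120  120
Constant fifth difference = 120.
Extend backward: 600 − 120 = 480;  1176 − 480 = 696;  1098 − 696 = 402;  435 − 402 = 33;  -12 − 33 = -45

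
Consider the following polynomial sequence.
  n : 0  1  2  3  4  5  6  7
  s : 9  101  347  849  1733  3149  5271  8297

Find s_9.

17973

First differences: 92, 246, 502, 884, 1416, 2122, 3026
Second differences: 154, 256, 382, 532, 706, 904
Third differences: 102, 126, 150, 174, 198
Fourth differences: 24, 24, 24, 24
Fourth differences constant at 24.
198 + 24 = 222;  904 + 222 = 1126;  3026 + 1126 = 4152;  8297 + 4152 = 12449
222 + 24 = 246;  1126 + 246 = 1372;  4152 + 1372 = 5524;  12449 + 5524 = 17973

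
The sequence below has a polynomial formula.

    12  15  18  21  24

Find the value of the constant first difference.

3

Δ: 3, 3, 3, 3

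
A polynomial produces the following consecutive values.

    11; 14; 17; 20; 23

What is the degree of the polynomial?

Δ: 3, 3, 3, 3
The first differences are constant, so the polynomial has degree 1.

1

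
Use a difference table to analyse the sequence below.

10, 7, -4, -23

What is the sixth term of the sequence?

-85

D1: -3 , -11 , -19
D2: -8 , -8
Constant second difference = -8, so extend:
-19 − 8 = -27;  -23 − 27 = -50
-27 − 8 = -35;  -50 − 35 = -85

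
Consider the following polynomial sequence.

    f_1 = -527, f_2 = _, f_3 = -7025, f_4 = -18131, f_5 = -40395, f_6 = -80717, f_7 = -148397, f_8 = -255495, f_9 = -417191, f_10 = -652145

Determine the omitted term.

-2217

Using the last 8 terms:
-11106  -22264  -40322  -67680  -107098  -161696  -234954
-11158  -18058  -27358  -39418  -54598  -73258
-6900  -9300  -12060  -15180  -18660
-2400  -2760  -3120  -3480
-360  -360  -360
Constant fifth difference = -360.
Extend backward: -2400 + 360 = -2040;  -6900 + 2040 = -4860;  -11158 + 4860 = -6298;  -11106 + 6298 = -4808;  -7025 + 4808 = -2217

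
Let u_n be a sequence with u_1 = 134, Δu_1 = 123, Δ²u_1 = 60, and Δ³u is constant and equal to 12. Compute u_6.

1469

Build the table forward from the leading diagonal:
Δ³: 12, 12, 12, 12, 12, 12
Δ²: 60, 72, 84, 96, 108, 120
Δ: 123, 183, 255, 339, 435, 543
u: 134, 257, 440, 695, 1034, 1469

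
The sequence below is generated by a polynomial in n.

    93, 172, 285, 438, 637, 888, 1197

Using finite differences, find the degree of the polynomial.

First differences: 79, 113, 153, 199, 251, 309
Second differences: 34, 40, 46, 52, 58
Third differences: 6, 6, 6, 6
The third differences are constant, so the polynomial has degree 3.

3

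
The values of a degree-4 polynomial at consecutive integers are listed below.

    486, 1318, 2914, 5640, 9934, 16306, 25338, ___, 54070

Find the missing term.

Using the first 7 terms:
First differences: 832  1596  2726  4294  6372  9032
Second differences: 764  1130  1568  2078  2660
Third differences: 366  438  510  582
Fourth differences: 72  72  72
Constant fourth difference = 72.
Extend forward: 582 + 72 = 654;  2660 + 654 = 3314;  9032 + 3314 = 12346;  25338 + 12346 = 37684

37684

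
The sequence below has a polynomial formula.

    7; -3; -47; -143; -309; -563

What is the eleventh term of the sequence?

First differences: -10, -44, -96, -166, -254
Second differences: -34, -52, -70, -88
Third differences: -18, -18, -18
Third differences constant at -18.
-88 − 18 = -106;  -254 − 106 = -360;  -563 − 360 = -923
-106 − 18 = -124;  -360 − 124 = -484;  -923 − 484 = -1407
-124 − 18 = -142;  -484 − 142 = -626;  -1407 − 626 = -2033
-142 − 18 = -160;  -626 − 160 = -786;  -2033 − 786 = -2819
-160 − 18 = -178;  -786 − 178 = -964;  -2819 − 964 = -3783

-3783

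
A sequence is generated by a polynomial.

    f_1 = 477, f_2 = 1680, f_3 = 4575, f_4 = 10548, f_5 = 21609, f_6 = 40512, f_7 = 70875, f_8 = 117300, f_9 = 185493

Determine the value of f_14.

1145088

1203, 2895, 5973, 11061, 18903, 30363, 46425, 68193
1692, 3078, 5088, 7842, 11460, 16062, 21768
1386, 2010, 2754, 3618, 4602, 5706
624, 744, 864, 984, 1104
120, 120, 120, 120
Fifth differences constant at 120.
1104 + 120 = 1224;  5706 + 1224 = 6930;  21768 + 6930 = 28698;  68193 + 28698 = 96891;  185493 + 96891 = 282384
1224 + 120 = 1344;  6930 + 1344 = 8274;  28698 + 8274 = 36972;  96891 + 36972 = 133863;  282384 + 133863 = 416247
1344 + 120 = 1464;  8274 + 1464 = 9738;  36972 + 9738 = 46710;  133863 + 46710 = 180573;  416247 + 180573 = 596820
1464 + 120 = 1584;  9738 + 1584 = 11322;  46710 + 11322 = 58032;  180573 + 58032 = 238605;  596820 + 238605 = 835425
1584 + 120 = 1704;  11322 + 1704 = 13026;  58032 + 13026 = 71058;  238605 + 71058 = 309663;  835425 + 309663 = 1145088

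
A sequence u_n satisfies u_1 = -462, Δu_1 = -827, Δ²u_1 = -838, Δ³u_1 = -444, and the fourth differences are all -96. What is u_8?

-42749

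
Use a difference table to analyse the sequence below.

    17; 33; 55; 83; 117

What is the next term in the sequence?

16  22  28  34
6  6  6
Constant second difference = 6, so extend:
34 + 6 = 40;  117 + 40 = 157

157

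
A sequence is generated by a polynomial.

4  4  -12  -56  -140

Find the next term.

Δ: 0  -16  -44  -84
Δ²: -16  -28  -40
Δ³: -12  -12
Third differences constant at -12.
-40 − 12 = -52;  -84 − 52 = -136;  -140 − 136 = -276

-276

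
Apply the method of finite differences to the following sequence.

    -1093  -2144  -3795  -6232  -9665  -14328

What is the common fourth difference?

D1: -1051, -1651, -2437, -3433, -4663
D2: -600, -786, -996, -1230
D3: -186, -210, -234
D4: -24, -24

-24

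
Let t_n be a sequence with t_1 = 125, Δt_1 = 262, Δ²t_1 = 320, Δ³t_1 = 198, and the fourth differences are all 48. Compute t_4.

Build the table forward from the leading diagonal:
Δ⁴: 48  48  48  48
Δ³: 198  246  294  342
Δ²: 320  518  764  1058
Δ: 262  582  1100  1864
t: 125  387  969  2069

2069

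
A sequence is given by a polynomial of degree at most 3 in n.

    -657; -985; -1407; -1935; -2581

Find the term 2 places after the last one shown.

-4275

-328, -422, -528, -646
-94, -106, -118
-12, -12
Third differences constant at -12.
-118 − 12 = -130;  -646 − 130 = -776;  -2581 − 776 = -3357
-130 − 12 = -142;  -776 − 142 = -918;  -3357 − 918 = -4275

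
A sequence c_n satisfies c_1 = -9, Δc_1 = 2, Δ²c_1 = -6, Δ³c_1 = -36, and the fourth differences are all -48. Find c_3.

Build the table forward from the leading diagonal:
Fourth differences: -48, -48, -48
Third differences: -36, -84, -132
Second differences: -6, -42, -126
First differences: 2, -4, -46
c: -9, -7, -11

-11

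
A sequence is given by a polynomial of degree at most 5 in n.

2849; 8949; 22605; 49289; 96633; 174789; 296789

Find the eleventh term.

1604829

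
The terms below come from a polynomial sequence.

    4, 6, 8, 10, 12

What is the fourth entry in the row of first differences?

2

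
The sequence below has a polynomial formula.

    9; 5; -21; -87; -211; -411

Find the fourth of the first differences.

-124

Δ: -4, -26, -66, -124, -200
Δ²: -22, -40, -58, -76
Δ³: -18, -18, -18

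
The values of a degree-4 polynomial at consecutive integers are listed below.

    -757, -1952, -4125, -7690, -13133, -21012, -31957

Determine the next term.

First differences: -1195 , -2173 , -3565 , -5443 , -7879 , -10945
Second differences: -978 , -1392 , -1878 , -2436 , -3066
Third differences: -414 , -486 , -558 , -630
Fourth differences: -72 , -72 , -72
The fourth differences are constant (-72).
-630 − 72 = -702;  -3066 − 702 = -3768;  -10945 − 3768 = -14713;  -31957 − 14713 = -46670

-46670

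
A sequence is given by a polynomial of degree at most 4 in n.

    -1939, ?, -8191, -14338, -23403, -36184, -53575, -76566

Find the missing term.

Using the last 6 terms:
D1: -6147, -9065, -12781, -17391, -22991
D2: -2918, -3716, -4610, -5600
D3: -798, -894, -990
D4: -96, -96
Constant fourth difference = -96.
Extend backward: -798 + 96 = -702;  -2918 + 702 = -2216;  -6147 + 2216 = -3931;  -8191 + 3931 = -4260

-4260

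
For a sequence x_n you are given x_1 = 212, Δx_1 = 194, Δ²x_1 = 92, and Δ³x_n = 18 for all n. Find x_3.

Build the table forward from the leading diagonal:
Δ³: 18, 18, 18
Δ²: 92, 110, 128
Δ: 194, 286, 396
x: 212, 406, 692

692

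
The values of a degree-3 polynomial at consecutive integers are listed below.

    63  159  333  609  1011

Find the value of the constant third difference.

D1: 96, 174, 276, 402
D2: 78, 102, 126
D3: 24, 24

24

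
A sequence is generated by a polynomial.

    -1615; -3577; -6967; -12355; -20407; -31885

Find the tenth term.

-130657

Δ: -1962, -3390, -5388, -8052, -11478
Δ²: -1428, -1998, -2664, -3426
Δ³: -570, -666, -762
Δ⁴: -96, -96
Fourth differences constant at -96.
-762 − 96 = -858;  -3426 − 858 = -4284;  -11478 − 4284 = -15762;  -31885 − 15762 = -47647
-858 − 96 = -954;  -4284 − 954 = -5238;  -15762 − 5238 = -21000;  -47647 − 21000 = -68647
-954 − 96 = -1050;  -5238 − 1050 = -6288;  -21000 − 6288 = -27288;  -68647 − 27288 = -95935
-1050 − 96 = -1146;  -6288 − 1146 = -7434;  -27288 − 7434 = -34722;  -95935 − 34722 = -130657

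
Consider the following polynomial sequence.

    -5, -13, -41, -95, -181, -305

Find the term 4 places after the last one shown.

-1301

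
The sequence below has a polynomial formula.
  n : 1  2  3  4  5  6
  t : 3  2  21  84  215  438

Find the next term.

777

First differences: -1 , 19 , 63 , 131 , 223
Second differences: 20 , 44 , 68 , 92
Third differences: 24 , 24 , 24
The third differences are constant (24).
92 + 24 = 116;  223 + 116 = 339;  438 + 339 = 777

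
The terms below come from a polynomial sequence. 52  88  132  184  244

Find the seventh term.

D1: 36, 44, 52, 60
D2: 8, 8, 8
Constant second difference = 8, so extend:
60 + 8 = 68;  244 + 68 = 312
68 + 8 = 76;  312 + 76 = 388

388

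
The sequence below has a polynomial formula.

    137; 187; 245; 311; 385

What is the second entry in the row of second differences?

D1: 50, 58, 66, 74
D2: 8, 8, 8

8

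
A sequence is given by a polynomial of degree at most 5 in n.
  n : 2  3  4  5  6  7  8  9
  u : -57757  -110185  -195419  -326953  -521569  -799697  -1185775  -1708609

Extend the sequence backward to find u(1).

-52428, -85234, -131534, -194616, -278128, -386078, -522834
-32806, -46300, -63082, -83512, -107950, -136756
-13494, -16782, -20430, -24438, -28806
-3288, -3648, -4008, -4368
-360, -360, -360
The fifth differences are constant at -360.
Work back: -3288 + 360 = -2928;  -13494 + 2928 = -10566;  -32806 + 10566 = -22240;  -52428 + 22240 = -30188;  -57757 + 30188 = -27569

-27569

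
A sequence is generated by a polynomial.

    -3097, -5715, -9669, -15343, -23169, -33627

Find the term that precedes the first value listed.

-1479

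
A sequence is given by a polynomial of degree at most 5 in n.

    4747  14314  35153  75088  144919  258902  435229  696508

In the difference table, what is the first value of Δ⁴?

2976

D1: 9567, 20839, 39935, 69831, 113983, 176327, 261279
D2: 11272, 19096, 29896, 44152, 62344, 84952
D3: 7824, 10800, 14256, 18192, 22608
D4: 2976, 3456, 3936, 4416
D5: 480, 480, 480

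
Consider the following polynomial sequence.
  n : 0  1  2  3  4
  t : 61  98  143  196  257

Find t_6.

D1: 37 , 45 , 53 , 61
D2: 8 , 8 , 8
Second differences constant at 8.
61 + 8 = 69;  257 + 69 = 326
69 + 8 = 77;  326 + 77 = 403

403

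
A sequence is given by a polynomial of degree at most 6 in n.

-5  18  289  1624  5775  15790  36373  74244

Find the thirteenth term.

944599

D1: 23, 271, 1335, 4151, 10015, 20583, 37871
D2: 248, 1064, 2816, 5864, 10568, 17288
D3: 816, 1752, 3048, 4704, 6720
D4: 936, 1296, 1656, 2016
D5: 360, 360, 360
Constant fifth difference = 360, so extend:
2016 + 360 = 2376;  6720 + 2376 = 9096;  17288 + 9096 = 26384;  37871 + 26384 = 64255;  74244 + 64255 = 138499
2376 + 360 = 2736;  9096 + 2736 = 11832;  26384 + 11832 = 38216;  64255 + 38216 = 102471;  138499 + 102471 = 240970
2736 + 360 = 3096;  11832 + 3096 = 14928;  38216 + 14928 = 53144;  102471 + 53144 = 155615;  240970 + 155615 = 396585
3096 + 360 = 3456;  14928 + 3456 = 18384;  53144 + 18384 = 71528;  155615 + 71528 = 227143;  396585 + 227143 = 623728
3456 + 360 = 3816;  18384 + 3816 = 22200;  71528 + 22200 = 93728;  227143 + 93728 = 320871;  623728 + 320871 = 944599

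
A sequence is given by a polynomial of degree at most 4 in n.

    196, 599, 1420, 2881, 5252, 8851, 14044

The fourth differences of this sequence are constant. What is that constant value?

48

D1: 403, 821, 1461, 2371, 3599, 5193
D2: 418, 640, 910, 1228, 1594
D3: 222, 270, 318, 366
D4: 48, 48, 48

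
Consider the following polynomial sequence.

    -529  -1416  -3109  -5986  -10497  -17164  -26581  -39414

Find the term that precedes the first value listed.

-142

Δ: -887  -1693  -2877  -4511  -6667  -9417  -12833
Δ²: -806  -1184  -1634  -2156  -2750  -3416
Δ³: -378  -450  -522  -594  -666
Δ⁴: -72  -72  -72  -72
The fourth differences are constant at -72.
Work back: -378 + 72 = -306;  -806 + 306 = -500;  -887 + 500 = -387;  -529 + 387 = -142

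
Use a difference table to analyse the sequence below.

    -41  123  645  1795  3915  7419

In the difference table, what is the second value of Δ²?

628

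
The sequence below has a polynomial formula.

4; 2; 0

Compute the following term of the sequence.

First differences: -2 , -2
Constant first difference = -2, so extend:
0 − 2 = -2

-2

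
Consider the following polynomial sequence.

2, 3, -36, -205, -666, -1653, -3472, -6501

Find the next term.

First differences: 1 , -39 , -169 , -461 , -987 , -1819 , -3029
Second differences: -40 , -130 , -292 , -526 , -832 , -1210
Third differences: -90 , -162 , -234 , -306 , -378
Fourth differences: -72 , -72 , -72 , -72
Fourth differences constant at -72.
-378 − 72 = -450;  -1210 − 450 = -1660;  -3029 − 1660 = -4689;  -6501 − 4689 = -11190

-11190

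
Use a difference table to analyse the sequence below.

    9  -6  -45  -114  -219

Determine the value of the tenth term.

-1494

Δ: -15, -39, -69, -105
Δ²: -24, -30, -36
Δ³: -6, -6
Third differences constant at -6.
-36 − 6 = -42;  -105 − 42 = -147;  -219 − 147 = -366
-42 − 6 = -48;  -147 − 48 = -195;  -366 − 195 = -561
-48 − 6 = -54;  -195 − 54 = -249;  -561 − 249 = -810
-54 − 6 = -60;  -249 − 60 = -309;  -810 − 309 = -1119
-60 − 6 = -66;  -309 − 66 = -375;  -1119 − 375 = -1494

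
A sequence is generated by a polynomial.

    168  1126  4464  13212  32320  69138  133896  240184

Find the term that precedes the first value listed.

First differences: 958, 3338, 8748, 19108, 36818, 64758, 106288
Second differences: 2380, 5410, 10360, 17710, 27940, 41530
Third differences: 3030, 4950, 7350, 10230, 13590
Fourth differences: 1920, 2400, 2880, 3360
Fifth differences: 480, 480, 480
The fifth differences are constant at 480.
Work back: 1920 − 480 = 1440;  3030 − 1440 = 1590;  2380 − 1590 = 790;  958 − 790 = 168;  168 − 168 = 0

0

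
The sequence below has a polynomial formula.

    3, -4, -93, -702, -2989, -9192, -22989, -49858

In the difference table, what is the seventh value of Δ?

D1: -7, -89, -609, -2287, -6203, -13797, -26869
D2: -82, -520, -1678, -3916, -7594, -13072
D3: -438, -1158, -2238, -3678, -5478
D4: -720, -1080, -1440, -1800
D5: -360, -360, -360

-26869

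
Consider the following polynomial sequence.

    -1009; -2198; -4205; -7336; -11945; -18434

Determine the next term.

-27253

First differences: -1189 , -2007 , -3131 , -4609 , -6489
Second differences: -818 , -1124 , -1478 , -1880
Third differences: -306 , -354 , -402
Fourth differences: -48 , -48
Fourth differences constant at -48.
-402 − 48 = -450;  -1880 − 450 = -2330;  -6489 − 2330 = -8819;  -18434 − 8819 = -27253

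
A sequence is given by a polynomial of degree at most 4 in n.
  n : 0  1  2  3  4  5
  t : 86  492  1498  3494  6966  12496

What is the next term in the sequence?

D1: 406 , 1006 , 1996 , 3472 , 5530
D2: 600 , 990 , 1476 , 2058
D3: 390 , 486 , 582
D4: 96 , 96
Constant fourth difference = 96, so extend:
582 + 96 = 678;  2058 + 678 = 2736;  5530 + 2736 = 8266;  12496 + 8266 = 20762

20762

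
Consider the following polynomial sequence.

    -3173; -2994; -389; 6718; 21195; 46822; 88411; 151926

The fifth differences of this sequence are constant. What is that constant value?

120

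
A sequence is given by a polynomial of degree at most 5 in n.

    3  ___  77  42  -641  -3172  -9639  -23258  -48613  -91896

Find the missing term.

16

Using the last 8 terms:
D1: -35  -683  -2531  -6467  -13619  -25355  -43283
D2: -648  -1848  -3936  -7152  -11736  -17928
D3: -1200  -2088  -3216  -4584  -6192
D4: -888  -1128  -1368  -1608
D5: -240  -240  -240
Constant fifth difference = -240.
Extend backward: -888 + 240 = -648;  -1200 + 648 = -552;  -648 + 552 = -96;  -35 + 96 = 61;  77 − 61 = 16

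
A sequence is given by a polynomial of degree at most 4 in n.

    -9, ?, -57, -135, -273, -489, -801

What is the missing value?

-21

Using the last 5 terms:
D1: -78  -138  -216  -312
D2: -60  -78  -96
D3: -18  -18
Constant third difference = -18.
Extend backward: -60 + 18 = -42;  -78 + 42 = -36;  -57 + 36 = -21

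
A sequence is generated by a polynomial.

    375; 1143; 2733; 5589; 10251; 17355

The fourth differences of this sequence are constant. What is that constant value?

96

Δ: 768, 1590, 2856, 4662, 7104
Δ²: 822, 1266, 1806, 2442
Δ³: 444, 540, 636
Δ⁴: 96, 96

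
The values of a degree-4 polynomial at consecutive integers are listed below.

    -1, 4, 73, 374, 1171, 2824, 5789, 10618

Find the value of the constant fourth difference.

96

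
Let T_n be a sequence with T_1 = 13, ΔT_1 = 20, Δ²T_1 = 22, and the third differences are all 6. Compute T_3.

75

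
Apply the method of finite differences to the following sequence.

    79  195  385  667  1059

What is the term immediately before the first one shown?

19

Δ: 116  190  282  392
Δ²: 74  92  110
Δ³: 18  18
The third differences are constant at 18.
Work back: 74 − 18 = 56;  116 − 56 = 60;  79 − 60 = 19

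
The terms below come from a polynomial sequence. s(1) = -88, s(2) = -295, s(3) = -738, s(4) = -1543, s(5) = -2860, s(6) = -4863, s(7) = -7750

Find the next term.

-11743

D1: -207, -443, -805, -1317, -2003, -2887
D2: -236, -362, -512, -686, -884
D3: -126, -150, -174, -198
D4: -24, -24, -24
Fourth differences constant at -24.
-198 − 24 = -222;  -884 − 222 = -1106;  -2887 − 1106 = -3993;  -7750 − 3993 = -11743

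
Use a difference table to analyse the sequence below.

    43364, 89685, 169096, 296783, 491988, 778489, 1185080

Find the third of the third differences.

23778

First differences: 46321, 79411, 127687, 195205, 286501, 406591
Second differences: 33090, 48276, 67518, 91296, 120090
Third differences: 15186, 19242, 23778, 28794
Fourth differences: 4056, 4536, 5016
Fifth differences: 480, 480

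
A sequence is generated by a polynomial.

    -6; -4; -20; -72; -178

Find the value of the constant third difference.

-18

First differences: 2, -16, -52, -106
Second differences: -18, -36, -54
Third differences: -18, -18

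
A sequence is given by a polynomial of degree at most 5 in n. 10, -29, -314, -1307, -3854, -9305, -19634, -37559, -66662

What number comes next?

D1: -39  -285  -993  -2547  -5451  -10329  -17925  -29103
D2: -246  -708  -1554  -2904  -4878  -7596  -11178
D3: -462  -846  -1350  -1974  -2718  -3582
D4: -384  -504  -624  -744  -864
D5: -120  -120  -120  -120
Constant fifth difference = -120, so extend:
-864 − 120 = -984;  -3582 − 984 = -4566;  -11178 − 4566 = -15744;  -29103 − 15744 = -44847;  -66662 − 44847 = -111509

-111509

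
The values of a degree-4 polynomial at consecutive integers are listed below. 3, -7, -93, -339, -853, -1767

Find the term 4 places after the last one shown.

First differences: -10, -86, -246, -514, -914
Second differences: -76, -160, -268, -400
Third differences: -84, -108, -132
Fourth differences: -24, -24
Constant fourth difference = -24, so extend:
-132 − 24 = -156;  -400 − 156 = -556;  -914 − 556 = -1470;  -1767 − 1470 = -3237
-156 − 24 = -180;  -556 − 180 = -736;  -1470 − 736 = -2206;  -3237 − 2206 = -5443
-180 − 24 = -204;  -736 − 204 = -940;  -2206 − 940 = -3146;  -5443 − 3146 = -8589
-204 − 24 = -228;  -940 − 228 = -1168;  -3146 − 1168 = -4314;  -8589 − 4314 = -12903

-12903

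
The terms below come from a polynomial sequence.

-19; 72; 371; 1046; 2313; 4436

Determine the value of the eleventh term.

D1: 91 , 299 , 675 , 1267 , 2123
D2: 208 , 376 , 592 , 856
D3: 168 , 216 , 264
D4: 48 , 48
The fourth differences are constant (48).
264 + 48 = 312;  856 + 312 = 1168;  2123 + 1168 = 3291;  4436 + 3291 = 7727
312 + 48 = 360;  1168 + 360 = 1528;  3291 + 1528 = 4819;  7727 + 4819 = 12546
360 + 48 = 408;  1528 + 408 = 1936;  4819 + 1936 = 6755;  12546 + 6755 = 19301
408 + 48 = 456;  1936 + 456 = 2392;  6755 + 2392 = 9147;  19301 + 9147 = 28448
456 + 48 = 504;  2392 + 504 = 2896;  9147 + 2896 = 12043;  28448 + 12043 = 40491

40491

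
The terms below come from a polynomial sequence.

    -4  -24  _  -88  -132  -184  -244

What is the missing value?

Using the last 4 terms:
D1: -44  -52  -60
D2: -8  -8
Constant second difference = -8.
Extend backward: -44 + 8 = -36;  -88 + 36 = -52

-52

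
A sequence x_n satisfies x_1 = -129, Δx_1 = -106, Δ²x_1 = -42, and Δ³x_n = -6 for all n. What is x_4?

-579

Build the table forward from the leading diagonal:
D3: -6  -6  -6  -6
D2: -42  -48  -54  -60
D1: -106  -148  -196  -250
x: -129  -235  -383  -579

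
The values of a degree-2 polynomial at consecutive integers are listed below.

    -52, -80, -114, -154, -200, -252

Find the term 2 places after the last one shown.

First differences: -28, -34, -40, -46, -52
Second differences: -6, -6, -6, -6
The second differences are constant (-6).
-52 − 6 = -58;  -252 − 58 = -310
-58 − 6 = -64;  -310 − 64 = -374

-374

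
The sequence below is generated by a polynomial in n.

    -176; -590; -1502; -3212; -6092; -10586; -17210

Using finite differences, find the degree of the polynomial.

First differences: -414, -912, -1710, -2880, -4494, -6624
Second differences: -498, -798, -1170, -1614, -2130
Third differences: -300, -372, -444, -516
Fourth differences: -72, -72, -72
The fourth differences are constant, so the polynomial has degree 4.

4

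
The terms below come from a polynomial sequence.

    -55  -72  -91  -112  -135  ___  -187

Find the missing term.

Using the first 5 terms:
-17  -19  -21  -23
-2  -2  -2
Constant second difference = -2.
Extend forward: -23 − 2 = -25;  -135 − 25 = -160

-160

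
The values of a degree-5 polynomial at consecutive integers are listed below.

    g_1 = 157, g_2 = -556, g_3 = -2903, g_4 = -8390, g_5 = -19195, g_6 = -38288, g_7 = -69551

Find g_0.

190

-713  -2347  -5487  -10805  -19093  -31263
-1634  -3140  -5318  -8288  -12170
-1506  -2178  -2970  -3882
-672  -792  -912
-120  -120
The fifth differences are constant at -120.
Work back: -672 + 120 = -552;  -1506 + 552 = -954;  -1634 + 954 = -680;  -713 + 680 = -33;  157 + 33 = 190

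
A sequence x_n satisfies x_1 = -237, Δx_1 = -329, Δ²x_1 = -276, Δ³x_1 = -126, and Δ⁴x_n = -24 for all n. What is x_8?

-13586

Build the table forward from the leading diagonal:
D4: -24, -24, -24, -24, -24, -24, -24, -24
D3: -126, -150, -174, -198, -222, -246, -270, -294
D2: -276, -402, -552, -726, -924, -1146, -1392, -1662
D1: -329, -605, -1007, -1559, -2285, -3209, -4355, -5747
x: -237, -566, -1171, -2178, -3737, -6022, -9231, -13586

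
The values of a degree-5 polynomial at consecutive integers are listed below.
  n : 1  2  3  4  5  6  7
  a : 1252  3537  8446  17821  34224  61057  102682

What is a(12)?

Δ: 2285 , 4909 , 9375 , 16403 , 26833 , 41625
Δ²: 2624 , 4466 , 7028 , 10430 , 14792
Δ³: 1842 , 2562 , 3402 , 4362
Δ⁴: 720 , 840 , 960
Δ⁵: 120 , 120
Fifth differences constant at 120.
960 + 120 = 1080;  4362 + 1080 = 5442;  14792 + 5442 = 20234;  41625 + 20234 = 61859;  102682 + 61859 = 164541
1080 + 120 = 1200;  5442 + 1200 = 6642;  20234 + 6642 = 26876;  61859 + 26876 = 88735;  164541 + 88735 = 253276
1200 + 120 = 1320;  6642 + 1320 = 7962;  26876 + 7962 = 34838;  88735 + 34838 = 123573;  253276 + 123573 = 376849
1320 + 120 = 1440;  7962 + 1440 = 9402;  34838 + 9402 = 44240;  123573 + 44240 = 167813;  376849 + 167813 = 544662
1440 + 120 = 1560;  9402 + 1560 = 10962;  44240 + 10962 = 55202;  167813 + 55202 = 223015;  544662 + 223015 = 767677

767677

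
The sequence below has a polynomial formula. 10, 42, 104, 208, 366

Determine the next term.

First differences: 32  62  104  158
Second differences: 30  42  54
Third differences: 12  12
Third differences constant at 12.
54 + 12 = 66;  158 + 66 = 224;  366 + 224 = 590

590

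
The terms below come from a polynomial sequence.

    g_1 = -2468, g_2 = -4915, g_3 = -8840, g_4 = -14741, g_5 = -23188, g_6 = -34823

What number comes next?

-50360

D1: -2447, -3925, -5901, -8447, -11635
D2: -1478, -1976, -2546, -3188
D3: -498, -570, -642
D4: -72, -72
The fourth differences are constant (-72).
-642 − 72 = -714;  -3188 − 714 = -3902;  -11635 − 3902 = -15537;  -34823 − 15537 = -50360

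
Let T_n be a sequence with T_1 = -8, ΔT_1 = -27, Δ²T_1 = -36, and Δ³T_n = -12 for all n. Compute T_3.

-98

Build the table forward from the leading diagonal:
Δ³: -12  -12  -12
Δ²: -36  -48  -60
Δ: -27  -63  -111
T: -8  -35  -98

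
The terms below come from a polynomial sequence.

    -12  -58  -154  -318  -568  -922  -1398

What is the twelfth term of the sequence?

-6238

-46  -96  -164  -250  -354  -476
-50  -68  -86  -104  -122
-18  -18  -18  -18
Constant third difference = -18, so extend:
-122 − 18 = -140;  -476 − 140 = -616;  -1398 − 616 = -2014
-140 − 18 = -158;  -616 − 158 = -774;  -2014 − 774 = -2788
-158 − 18 = -176;  -774 − 176 = -950;  -2788 − 950 = -3738
-176 − 18 = -194;  -950 − 194 = -1144;  -3738 − 1144 = -4882
-194 − 18 = -212;  -1144 − 212 = -1356;  -4882 − 1356 = -6238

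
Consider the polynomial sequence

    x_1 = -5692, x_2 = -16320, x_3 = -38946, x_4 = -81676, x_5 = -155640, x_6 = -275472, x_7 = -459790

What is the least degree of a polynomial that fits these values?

First differences: -10628, -22626, -42730, -73964, -119832, -184318
Second differences: -11998, -20104, -31234, -45868, -64486
Third differences: -8106, -11130, -14634, -18618
Fourth differences: -3024, -3504, -3984
Fifth differences: -480, -480
The fifth differences are constant, so the polynomial has degree 5.

5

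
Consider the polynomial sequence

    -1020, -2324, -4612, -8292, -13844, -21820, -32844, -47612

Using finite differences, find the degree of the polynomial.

-1304, -2288, -3680, -5552, -7976, -11024, -14768
-984, -1392, -1872, -2424, -3048, -3744
-408, -480, -552, -624, -696
-72, -72, -72, -72
The fourth differences are constant, so the polynomial has degree 4.

4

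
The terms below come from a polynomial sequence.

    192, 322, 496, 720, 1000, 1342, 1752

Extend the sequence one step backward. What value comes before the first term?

D1: 130, 174, 224, 280, 342, 410
D2: 44, 50, 56, 62, 68
D3: 6, 6, 6, 6
The third differences are constant at 6.
Work back: 44 − 6 = 38;  130 − 38 = 92;  192 − 92 = 100

100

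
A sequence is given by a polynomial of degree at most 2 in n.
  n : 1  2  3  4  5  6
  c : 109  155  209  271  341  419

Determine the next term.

D1: 46 , 54 , 62 , 70 , 78
D2: 8 , 8 , 8 , 8
The second differences are constant (8).
78 + 8 = 86;  419 + 86 = 505

505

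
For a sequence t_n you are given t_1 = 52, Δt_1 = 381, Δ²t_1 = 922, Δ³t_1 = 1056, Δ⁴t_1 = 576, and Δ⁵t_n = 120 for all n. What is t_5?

Build the table forward from the leading diagonal:
D5: 120, 120, 120, 120, 120
D4: 576, 696, 816, 936, 1056
D3: 1056, 1632, 2328, 3144, 4080
D2: 922, 1978, 3610, 5938, 9082
D1: 381, 1303, 3281, 6891, 12829
t: 52, 433, 1736, 5017, 11908

11908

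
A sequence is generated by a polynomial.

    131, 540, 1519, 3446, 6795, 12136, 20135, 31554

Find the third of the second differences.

1422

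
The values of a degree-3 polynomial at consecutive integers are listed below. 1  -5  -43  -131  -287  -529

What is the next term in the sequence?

Δ: -6, -38, -88, -156, -242
Δ²: -32, -50, -68, -86
Δ³: -18, -18, -18
Constant third difference = -18, so extend:
-86 − 18 = -104;  -242 − 104 = -346;  -529 − 346 = -875

-875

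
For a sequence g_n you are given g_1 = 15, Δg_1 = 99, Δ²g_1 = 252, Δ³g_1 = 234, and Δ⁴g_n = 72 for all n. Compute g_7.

Build the table forward from the leading diagonal:
Fourth differences: 72, 72, 72, 72, 72, 72, 72
Third differences: 234, 306, 378, 450, 522, 594, 666
Second differences: 252, 486, 792, 1170, 1620, 2142, 2736
First differences: 99, 351, 837, 1629, 2799, 4419, 6561
g: 15, 114, 465, 1302, 2931, 5730, 10149

10149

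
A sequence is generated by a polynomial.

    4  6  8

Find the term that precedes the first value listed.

2

2  2
The first differences are constant at 2.
Work back: 4 − 2 = 2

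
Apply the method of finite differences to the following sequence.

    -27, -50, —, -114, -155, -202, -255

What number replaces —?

Using the last 4 terms:
First differences: -41  -47  -53
Second differences: -6  -6
Constant second difference = -6.
Extend backward: -41 + 6 = -35;  -114 + 35 = -79

-79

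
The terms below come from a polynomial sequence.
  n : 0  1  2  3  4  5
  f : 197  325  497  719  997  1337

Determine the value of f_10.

4177

128 , 172 , 222 , 278 , 340
44 , 50 , 56 , 62
6 , 6 , 6
Third differences constant at 6.
62 + 6 = 68;  340 + 68 = 408;  1337 + 408 = 1745
68 + 6 = 74;  408 + 74 = 482;  1745 + 482 = 2227
74 + 6 = 80;  482 + 80 = 562;  2227 + 562 = 2789
80 + 6 = 86;  562 + 86 = 648;  2789 + 648 = 3437
86 + 6 = 92;  648 + 92 = 740;  3437 + 740 = 4177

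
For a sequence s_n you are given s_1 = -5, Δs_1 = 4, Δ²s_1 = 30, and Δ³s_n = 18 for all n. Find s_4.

Build the table forward from the leading diagonal:
Δ³: 18  18  18  18
Δ²: 30  48  66  84
Δ: 4  34  82  148
s: -5  -1  33  115

115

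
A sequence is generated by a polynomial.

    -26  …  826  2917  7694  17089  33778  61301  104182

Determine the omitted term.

113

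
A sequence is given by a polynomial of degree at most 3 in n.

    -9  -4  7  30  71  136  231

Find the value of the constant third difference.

D1: 5, 11, 23, 41, 65, 95
D2: 6, 12, 18, 24, 30
D3: 6, 6, 6, 6

6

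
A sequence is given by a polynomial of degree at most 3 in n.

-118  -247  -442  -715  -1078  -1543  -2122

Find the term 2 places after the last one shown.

-129, -195, -273, -363, -465, -579
-66, -78, -90, -102, -114
-12, -12, -12, -12
Third differences constant at -12.
-114 − 12 = -126;  -579 − 126 = -705;  -2122 − 705 = -2827
-126 − 12 = -138;  -705 − 138 = -843;  -2827 − 843 = -3670

-3670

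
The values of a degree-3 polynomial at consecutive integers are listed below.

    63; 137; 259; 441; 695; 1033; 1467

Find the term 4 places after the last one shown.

4403

Δ: 74, 122, 182, 254, 338, 434
Δ²: 48, 60, 72, 84, 96
Δ³: 12, 12, 12, 12
Third differences constant at 12.
96 + 12 = 108;  434 + 108 = 542;  1467 + 542 = 2009
108 + 12 = 120;  542 + 120 = 662;  2009 + 662 = 2671
120 + 12 = 132;  662 + 132 = 794;  2671 + 794 = 3465
132 + 12 = 144;  794 + 144 = 938;  3465 + 938 = 4403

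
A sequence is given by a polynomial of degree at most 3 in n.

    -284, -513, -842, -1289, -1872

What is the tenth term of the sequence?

-7457

Δ: -229, -329, -447, -583
Δ²: -100, -118, -136
Δ³: -18, -18
Constant third difference = -18, so extend:
-136 − 18 = -154;  -583 − 154 = -737;  -1872 − 737 = -2609
-154 − 18 = -172;  -737 − 172 = -909;  -2609 − 909 = -3518
-172 − 18 = -190;  -909 − 190 = -1099;  -3518 − 1099 = -4617
-190 − 18 = -208;  -1099 − 208 = -1307;  -4617 − 1307 = -5924
-208 − 18 = -226;  -1307 − 226 = -1533;  -5924 − 1533 = -7457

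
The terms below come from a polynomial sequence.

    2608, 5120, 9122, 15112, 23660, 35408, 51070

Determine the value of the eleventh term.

169658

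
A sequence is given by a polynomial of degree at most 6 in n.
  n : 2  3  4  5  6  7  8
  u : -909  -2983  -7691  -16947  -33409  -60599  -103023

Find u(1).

First differences: -2074, -4708, -9256, -16462, -27190, -42424
Second differences: -2634, -4548, -7206, -10728, -15234
Third differences: -1914, -2658, -3522, -4506
Fourth differences: -744, -864, -984
Fifth differences: -120, -120
The fifth differences are constant at -120.
Work back: -744 + 120 = -624;  -1914 + 624 = -1290;  -2634 + 1290 = -1344;  -2074 + 1344 = -730;  -909 + 730 = -179

-179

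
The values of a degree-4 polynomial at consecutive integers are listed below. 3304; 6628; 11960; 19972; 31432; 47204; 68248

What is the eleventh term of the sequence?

227704

First differences: 3324  5332  8012  11460  15772  21044
Second differences: 2008  2680  3448  4312  5272
Third differences: 672  768  864  960
Fourth differences: 96  96  96
Fourth differences constant at 96.
960 + 96 = 1056;  5272 + 1056 = 6328;  21044 + 6328 = 27372;  68248 + 27372 = 95620
1056 + 96 = 1152;  6328 + 1152 = 7480;  27372 + 7480 = 34852;  95620 + 34852 = 130472
1152 + 96 = 1248;  7480 + 1248 = 8728;  34852 + 8728 = 43580;  130472 + 43580 = 174052
1248 + 96 = 1344;  8728 + 1344 = 10072;  43580 + 10072 = 53652;  174052 + 53652 = 227704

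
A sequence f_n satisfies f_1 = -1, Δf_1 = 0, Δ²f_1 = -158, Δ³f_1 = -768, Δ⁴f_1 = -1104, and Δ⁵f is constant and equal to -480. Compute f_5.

-5125

Build the table forward from the leading diagonal:
Δ⁵: -480, -480, -480, -480, -480
Δ⁴: -1104, -1584, -2064, -2544, -3024
Δ³: -768, -1872, -3456, -5520, -8064
Δ²: -158, -926, -2798, -6254, -11774
Δ: 0, -158, -1084, -3882, -10136
f: -1, -1, -159, -1243, -5125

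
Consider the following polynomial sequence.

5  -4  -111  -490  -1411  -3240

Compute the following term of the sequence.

D1: -9, -107, -379, -921, -1829
D2: -98, -272, -542, -908
D3: -174, -270, -366
D4: -96, -96
Constant fourth difference = -96, so extend:
-366 − 96 = -462;  -908 − 462 = -1370;  -1829 − 1370 = -3199;  -3240 − 3199 = -6439

-6439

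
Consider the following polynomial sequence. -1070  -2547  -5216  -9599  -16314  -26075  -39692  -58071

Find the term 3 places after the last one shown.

D1: -1477, -2669, -4383, -6715, -9761, -13617, -18379
D2: -1192, -1714, -2332, -3046, -3856, -4762
D3: -522, -618, -714, -810, -906
D4: -96, -96, -96, -96
The fourth differences are constant (-96).
-906 − 96 = -1002;  -4762 − 1002 = -5764;  -18379 − 5764 = -24143;  -58071 − 24143 = -82214
-1002 − 96 = -1098;  -5764 − 1098 = -6862;  -24143 − 6862 = -31005;  -82214 − 31005 = -113219
-1098 − 96 = -1194;  -6862 − 1194 = -8056;  -31005 − 8056 = -39061;  -113219 − 39061 = -152280

-152280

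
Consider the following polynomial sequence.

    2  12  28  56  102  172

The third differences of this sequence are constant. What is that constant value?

D1: 10, 16, 28, 46, 70
D2: 6, 12, 18, 24
D3: 6, 6, 6

6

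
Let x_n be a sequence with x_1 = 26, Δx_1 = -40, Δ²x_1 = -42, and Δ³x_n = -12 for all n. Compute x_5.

-434

Build the table forward from the leading diagonal:
D3: -12  -12  -12  -12  -12
D2: -42  -54  -66  -78  -90
D1: -40  -82  -136  -202  -280
x: 26  -14  -96  -232  -434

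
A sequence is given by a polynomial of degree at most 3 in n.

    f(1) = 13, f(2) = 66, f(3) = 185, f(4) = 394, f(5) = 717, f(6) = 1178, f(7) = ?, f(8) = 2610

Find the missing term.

Using the first 6 terms:
First differences: 53  119  209  323  461
Second differences: 66  90  114  138
Third differences: 24  24  24
Constant third difference = 24.
Extend forward: 138 + 24 = 162;  461 + 162 = 623;  1178 + 623 = 1801

1801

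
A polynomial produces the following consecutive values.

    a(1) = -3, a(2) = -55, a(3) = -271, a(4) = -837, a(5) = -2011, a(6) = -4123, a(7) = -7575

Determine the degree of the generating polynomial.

4

Δ: -52, -216, -566, -1174, -2112, -3452
Δ²: -164, -350, -608, -938, -1340
Δ³: -186, -258, -330, -402
Δ⁴: -72, -72, -72
The fourth differences are constant, so the polynomial has degree 4.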